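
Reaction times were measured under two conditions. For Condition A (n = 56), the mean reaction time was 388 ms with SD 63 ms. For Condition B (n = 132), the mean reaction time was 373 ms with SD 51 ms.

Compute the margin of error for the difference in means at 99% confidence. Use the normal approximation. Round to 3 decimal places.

SE₁ = s₁/√n₁ = 63/√56 = 8.4187; SE₂ = 51/√132 = 4.4390.
Independent samples, unequal variances: SE_diff = √(SE₁² + SE₂²) = √(70.87450969 + 19.704721) = 9.5173.
z* = 2.576, so margin of error = 2.576 × 9.5173 = 24.5166.

24.517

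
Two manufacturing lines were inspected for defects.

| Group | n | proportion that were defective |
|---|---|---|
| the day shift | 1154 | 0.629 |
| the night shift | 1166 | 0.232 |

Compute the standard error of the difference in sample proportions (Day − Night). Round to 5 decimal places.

Each SE is √(p̂(1−p̂)/n): √(0.6290·0.3710/1154) = 0.01422 and √(0.2320·0.7680/1166) = 0.01236.
SE(p̂₁ − p̂₂) = √(SE₁² + SE₂²) = √(0.0002022084 + 0.0001527696) = 0.01884, since the two samples are independent.

0.01884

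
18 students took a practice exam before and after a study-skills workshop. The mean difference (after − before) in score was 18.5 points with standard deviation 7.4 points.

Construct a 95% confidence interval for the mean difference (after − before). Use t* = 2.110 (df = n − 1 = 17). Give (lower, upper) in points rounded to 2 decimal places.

Paired design: SE = s_d/√n = 7.4/√18 = 1.7442.
t* = 2.110; margin of error = 2.110 × 1.7442 = 3.6803.
18.5 ± 3.6803 → (14.82, 22.18).

(14.82, 22.18)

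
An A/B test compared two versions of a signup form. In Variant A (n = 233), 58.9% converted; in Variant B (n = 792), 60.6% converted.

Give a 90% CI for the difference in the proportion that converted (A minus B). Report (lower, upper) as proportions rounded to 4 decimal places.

(-0.0772, 0.0432)

Each SE is √(p̂(1−p̂)/n): √(0.5890·0.4110/233) = 0.03223 and √(0.6060·0.3940/792) = 0.01736.
SE(p̂₁ − p̂₂) = √(SE₁² + SE₂²) = √(0.0010387729 + 0.0003013696) = 0.03661, since the two samples are independent.
At 90% confidence z* = 1.645; margin = 1.645 × 0.03661 = 0.06022.
The difference is 0.5890 − 0.6060 = -0.0170, so the interval is -0.0170 ± 0.06022 = (-0.0772, 0.0432).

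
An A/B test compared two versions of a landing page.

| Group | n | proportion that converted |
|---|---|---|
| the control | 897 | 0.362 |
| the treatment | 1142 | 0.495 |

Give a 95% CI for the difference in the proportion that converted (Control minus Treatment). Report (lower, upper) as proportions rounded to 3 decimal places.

(-0.176, -0.090)

The two standard errors are √(0.3620×0.6380/897) = 0.01605 and √(0.4950×0.5050/1142) = 0.01480.
Because the samples are independent, SE_diff = √(0.01605² + 0.01480²) = 0.02183.
Using z* = 1.960 for 95%, ME = 1.960 × 0.02183 = 0.04279.
p̂₁ − p̂₂ = -0.1330; interval -0.1330 ± 0.04279 gives (-0.176, -0.090).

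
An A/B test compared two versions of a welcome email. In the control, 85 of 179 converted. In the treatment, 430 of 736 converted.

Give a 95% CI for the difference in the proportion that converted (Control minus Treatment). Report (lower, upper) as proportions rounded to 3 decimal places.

(-0.191, -0.028)

p̂₁ = 85/179 = 0.4749 and p̂₂ = 430/736 = 0.5842.
SE₁ = √(p̂₁(1−p̂₁)/n₁) = √(0.4749·0.5251/179) = 0.03732; SE₂ = √(0.5842·0.4158/736) = 0.01817.
Independent samples: SE of the difference = √(SE₁² + SE₂²) = √(0.0013927824 + 0.0003301489) = 0.04151.
z* for 95% confidence is 1.960, so the margin of error is 1.960 × 0.04151 = 0.08136.
Point estimate p̂₁ − p̂₂ = 0.4749 − 0.5842 = -0.1093.
-0.1093 ± 0.08136 → (-0.191, -0.028).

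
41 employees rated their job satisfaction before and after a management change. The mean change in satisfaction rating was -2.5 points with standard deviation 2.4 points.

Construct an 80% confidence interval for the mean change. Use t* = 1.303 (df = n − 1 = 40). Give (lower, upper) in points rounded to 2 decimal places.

(-2.99, -2.01)

Paired design: SE = s_d/√n = 2.4/√41 = 0.3748.
t* = 1.303; margin of error = 1.303 × 0.3748 = 0.4884.
-2.5 ± 0.4884 → (-2.99, -2.01).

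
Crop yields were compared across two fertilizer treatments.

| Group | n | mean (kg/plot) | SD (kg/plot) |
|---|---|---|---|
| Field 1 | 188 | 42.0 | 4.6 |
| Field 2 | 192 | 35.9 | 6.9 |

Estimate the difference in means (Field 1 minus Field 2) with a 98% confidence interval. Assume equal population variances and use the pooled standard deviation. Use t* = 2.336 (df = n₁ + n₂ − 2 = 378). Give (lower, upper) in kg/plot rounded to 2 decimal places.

(4.69, 7.51)

Pooled variance s_p² = [187·4.6² + 191·6.9²] / (188+192−2) = 34.5249, so s_p = 5.8758.
SE_diff = s_p·√(1/n₁ + 1/n₂) = 5.8758·√(1/188 + 1/192) = 0.6029.
t* = 2.336; margin = 2.336 × 0.6029 = 1.4084.
Difference = 42.0 − 35.9 = 6.1000.
6.1000 ± 1.4084 → (4.69, 7.51).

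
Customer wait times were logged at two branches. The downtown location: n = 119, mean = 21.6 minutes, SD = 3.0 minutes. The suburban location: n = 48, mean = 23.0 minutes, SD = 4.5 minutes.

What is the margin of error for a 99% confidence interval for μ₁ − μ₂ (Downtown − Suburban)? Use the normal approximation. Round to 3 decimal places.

1.817

SE₁ = s₁/√n₁ = 3.0/√119 = 0.2750; SE₂ = 4.5/√48 = 0.6495.
Independent samples, unequal variances: SE_diff = √(SE₁² + SE₂²) = √(0.075625 + 0.42185025) = 0.7053.
z* = 2.576, so margin of error = 2.576 × 0.7053 = 1.8169.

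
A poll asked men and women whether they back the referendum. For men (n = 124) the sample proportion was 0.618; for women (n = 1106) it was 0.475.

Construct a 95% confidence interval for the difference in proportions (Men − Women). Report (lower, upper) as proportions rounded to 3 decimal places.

(0.053, 0.233)

Each SE is √(p̂(1−p̂)/n): √(0.6180·0.3820/124) = 0.04363 and √(0.4750·0.5250/1106) = 0.01502.
SE(p̂₁ − p̂₂) = √(SE₁² + SE₂²) = √(0.0019035769 + 0.0002256004) = 0.04614, since the two samples are independent.
At 95% confidence z* = 1.960; margin = 1.960 × 0.04614 = 0.09043.
The difference is 0.6180 − 0.4750 = 0.1430, so the interval is 0.1430 ± 0.09043 = (0.053, 0.233).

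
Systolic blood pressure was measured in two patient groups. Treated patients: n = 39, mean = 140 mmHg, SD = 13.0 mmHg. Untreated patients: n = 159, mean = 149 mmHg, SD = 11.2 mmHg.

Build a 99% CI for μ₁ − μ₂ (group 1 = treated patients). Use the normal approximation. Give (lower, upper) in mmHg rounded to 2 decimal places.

(-14.83, -3.17)

SE₁ = s₁/√n₁ = 13.0/√39 = 2.0817; SE₂ = 11.2/√159 = 0.8882.
Independent samples, unequal variances: SE_diff = √(SE₁² + SE₂²) = √(4.33347489 + 0.78889924) = 2.2633.
z* = 2.576, so margin of error = 2.576 × 2.2633 = 5.8303.
Difference in means = 140 − 149 = -9.0000.
-9.0000 ± 5.8303 → (-14.83, -3.17).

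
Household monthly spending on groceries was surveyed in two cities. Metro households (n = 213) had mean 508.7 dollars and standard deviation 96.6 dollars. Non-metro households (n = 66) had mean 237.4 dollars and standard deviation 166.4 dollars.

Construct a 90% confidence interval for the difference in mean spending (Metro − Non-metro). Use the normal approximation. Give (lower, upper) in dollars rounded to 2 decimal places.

Standard errors of each mean: 96.6/√213 = 6.6189 and 166.4/√66 = 20.4824.
SE(x̄₁ − x̄₂) = √(6.6189² + 20.4824²) = 21.5253 for independent samples with unequal variances.
With z* = 1.645, the margin is 1.645 × 21.5253 = 35.4091.
x̄₁ − x̄₂ = 508.7 − 237.4 = 271.3000; the interval is 271.3000 ± 35.4091 = (235.89, 306.71).

(235.89, 306.71)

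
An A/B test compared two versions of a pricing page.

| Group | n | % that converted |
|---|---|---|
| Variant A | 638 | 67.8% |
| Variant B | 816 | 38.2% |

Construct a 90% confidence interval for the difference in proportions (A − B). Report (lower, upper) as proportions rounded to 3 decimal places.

Each SE is √(p̂(1−p̂)/n): √(0.6780·0.3220/638) = 0.01850 and √(0.3820·0.6180/816) = 0.01701.
SE(p̂₁ − p̂₂) = √(SE₁² + SE₂²) = √(0.00034225 + 0.0002893401) = 0.02513, since the two samples are independent.
At 90% confidence z* = 1.645; margin = 1.645 × 0.02513 = 0.04134.
The difference is 0.6780 − 0.3820 = 0.2960, so the interval is 0.2960 ± 0.04134 = (0.255, 0.337).

(0.255, 0.337)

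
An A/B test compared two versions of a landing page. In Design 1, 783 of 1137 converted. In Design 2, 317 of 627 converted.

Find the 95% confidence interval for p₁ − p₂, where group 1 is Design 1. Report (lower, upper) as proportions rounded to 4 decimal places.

First, p̂₁ = 783/1137 = 0.6887; p̂₂ = 317/627 = 0.5056.
The two standard errors are √(0.6887×0.3113/1137) = 0.01373 and √(0.5056×0.4944/627) = 0.01997.
Because the samples are independent, SE_diff = √(0.01373² + 0.01997²) = 0.02423.
Using z* = 1.960 for 95%, ME = 1.960 × 0.02423 = 0.04749.
p̂₁ − p̂₂ = 0.1831; interval 0.1831 ± 0.04749 gives (0.1356, 0.2306).

(0.1356, 0.2306)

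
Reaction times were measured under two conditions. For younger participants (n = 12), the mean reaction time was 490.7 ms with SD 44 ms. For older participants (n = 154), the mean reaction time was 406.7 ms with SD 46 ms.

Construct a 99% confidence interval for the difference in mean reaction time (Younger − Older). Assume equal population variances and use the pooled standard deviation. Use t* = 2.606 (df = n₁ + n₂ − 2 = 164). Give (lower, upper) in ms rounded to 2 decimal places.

s_p = √[((n₁−1)s₁² + (n₂−1)s₂²)/(n₁+n₂−2)] = √[(11·44² + 153·46²)/164] = 45.8686.
SE = 45.8686·√(1/12 + 1/154) = 13.7473.
With t* = 2.606, margin = 2.606 × 13.7473 = 35.8255.
x̄₁ − x̄₂ = 490.7 − 406.7 = 84.0000; interval 84.0000 ± 35.8255 = (48.17, 119.83).

(48.17, 119.83)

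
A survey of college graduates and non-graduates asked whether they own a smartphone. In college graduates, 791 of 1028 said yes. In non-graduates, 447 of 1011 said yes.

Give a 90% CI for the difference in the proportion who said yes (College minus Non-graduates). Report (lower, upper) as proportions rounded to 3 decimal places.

(0.294, 0.361)

p̂₁ = 791/1028 = 0.7695 and p̂₂ = 447/1011 = 0.4421.
SE₁ = √(p̂₁(1−p̂₁)/n₁) = √(0.7695·0.2305/1028) = 0.01314; SE₂ = √(0.4421·0.5579/1011) = 0.01562.
Independent samples: SE of the difference = √(SE₁² + SE₂²) = √(0.0001726596 + 0.0002439844) = 0.02041.
z* for 90% confidence is 1.645, so the margin of error is 1.645 × 0.02041 = 0.03357.
Point estimate p̂₁ − p̂₂ = 0.7695 − 0.4421 = 0.3274.
0.3274 ± 0.03357 → (0.294, 0.361).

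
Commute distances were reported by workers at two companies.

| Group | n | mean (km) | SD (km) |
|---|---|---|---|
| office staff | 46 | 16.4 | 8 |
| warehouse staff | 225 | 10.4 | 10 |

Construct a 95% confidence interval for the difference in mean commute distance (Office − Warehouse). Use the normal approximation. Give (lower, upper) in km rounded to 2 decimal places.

(3.34, 8.66)

Standard errors of each mean: 8/√46 = 1.1795 and 10/√225 = 0.6667.
SE(x̄₁ − x̄₂) = √(1.1795² + 0.6667²) = 1.3549 for independent samples with unequal variances.
With z* = 1.960, the margin is 1.960 × 1.3549 = 2.6556.
x̄₁ − x̄₂ = 16.4 − 10.4 = 6.0000; the interval is 6.0000 ± 2.6556 = (3.34, 8.66).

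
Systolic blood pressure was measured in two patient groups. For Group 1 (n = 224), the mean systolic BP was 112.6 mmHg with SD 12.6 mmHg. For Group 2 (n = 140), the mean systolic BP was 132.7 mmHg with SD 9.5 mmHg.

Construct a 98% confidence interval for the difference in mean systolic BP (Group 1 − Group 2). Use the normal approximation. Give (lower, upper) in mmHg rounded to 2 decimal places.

Standard errors of each mean: 12.6/√224 = 0.8419 and 9.5/√140 = 0.8029.
SE(x̄₁ − x̄₂) = √(0.8419² + 0.8029²) = 1.1634 for independent samples with unequal variances.
With z* = 2.326, the margin is 2.326 × 1.1634 = 2.7061.
x̄₁ − x̄₂ = 112.6 − 132.7 = -20.1000; the interval is -20.1000 ± 2.7061 = (-22.81, -17.39).

(-22.81, -17.39)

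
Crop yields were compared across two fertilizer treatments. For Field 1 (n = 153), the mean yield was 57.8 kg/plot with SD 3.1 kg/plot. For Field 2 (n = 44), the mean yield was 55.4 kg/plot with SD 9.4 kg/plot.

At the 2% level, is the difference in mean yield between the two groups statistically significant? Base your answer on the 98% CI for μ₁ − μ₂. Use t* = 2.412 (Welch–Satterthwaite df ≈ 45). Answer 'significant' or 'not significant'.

not significant

Standard errors of each mean: 3.1/√153 = 0.2506 and 9.4/√44 = 1.4171.
SE(x̄₁ − x̄₂) = √(0.2506² + 1.4171²) = 1.4391 for independent samples with unequal variances.
With t* = 2.412, the margin is 2.412 × 1.4391 = 3.4711.
x̄₁ − x̄₂ = 57.8 − 55.4 = 2.4000; the interval is 2.4000 ± 3.4711 = (-1.0711, 5.8711).
The interval (-1.0711, 5.8711) contains 0, so the difference is not significant.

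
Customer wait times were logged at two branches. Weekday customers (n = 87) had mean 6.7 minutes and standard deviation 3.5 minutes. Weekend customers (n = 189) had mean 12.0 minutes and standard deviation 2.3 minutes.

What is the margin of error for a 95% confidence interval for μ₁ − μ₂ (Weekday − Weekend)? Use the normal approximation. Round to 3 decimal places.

Per-group SEs: s₁/√n₁ = 3.5/√87 = 0.3752, s₂/√n₂ = 2.3/√189 = 0.1673.
Unpooled SE of the difference: √(0.14077504 + 0.02798929) = 0.4108.
Margin of error = z* · SE = 1.960 × 0.4108 = 0.8052.

0.805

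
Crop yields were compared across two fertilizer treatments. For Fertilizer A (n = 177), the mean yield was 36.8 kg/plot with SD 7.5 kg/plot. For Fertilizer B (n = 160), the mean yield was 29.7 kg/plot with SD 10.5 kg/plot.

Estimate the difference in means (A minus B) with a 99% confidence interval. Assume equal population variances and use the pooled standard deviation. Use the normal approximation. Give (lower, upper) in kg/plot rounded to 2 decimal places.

s_p = √[((n₁−1)s₁² + (n₂−1)s₂²)/(n₁+n₂−2)] = √[(176·7.5² + 159·10.5²)/335] = 9.0487.
SE = 9.0487·√(1/177 + 1/160) = 0.9871.
With z* = 2.576, margin = 2.576 × 0.9871 = 2.5428.
x̄₁ − x̄₂ = 36.8 − 29.7 = 7.1000; interval 7.1000 ± 2.5428 = (4.56, 9.64).

(4.56, 9.64)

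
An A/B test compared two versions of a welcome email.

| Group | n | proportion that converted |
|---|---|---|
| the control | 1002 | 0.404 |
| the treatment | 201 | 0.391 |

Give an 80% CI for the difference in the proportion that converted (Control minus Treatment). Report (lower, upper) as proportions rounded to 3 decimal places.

(-0.035, 0.061)

SE₁ = √(p̂₁(1−p̂₁)/n₁) = √(0.4040·0.5960/1002) = 0.01550; SE₂ = √(0.3910·0.6090/201) = 0.03442.
Independent samples: SE of the difference = √(SE₁² + SE₂²) = √(0.00024025 + 0.0011847364) = 0.03775.
z* for 80% confidence is 1.282, so the margin of error is 1.282 × 0.03775 = 0.04840.
Point estimate p̂₁ − p̂₂ = 0.4040 − 0.3910 = 0.0130.
0.0130 ± 0.04840 → (-0.035, 0.061).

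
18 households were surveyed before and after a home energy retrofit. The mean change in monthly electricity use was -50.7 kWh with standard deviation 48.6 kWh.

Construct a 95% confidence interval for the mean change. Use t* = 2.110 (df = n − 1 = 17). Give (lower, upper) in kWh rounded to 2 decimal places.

(-74.87, -26.53)

This is a matched-pairs design, so SE = s_d/√n = 48.6/√18 = 11.4551.
Margin = 2.110 × 11.4551 = 24.1703; the interval is -50.7 ± 24.1703 = (-74.87, -26.53).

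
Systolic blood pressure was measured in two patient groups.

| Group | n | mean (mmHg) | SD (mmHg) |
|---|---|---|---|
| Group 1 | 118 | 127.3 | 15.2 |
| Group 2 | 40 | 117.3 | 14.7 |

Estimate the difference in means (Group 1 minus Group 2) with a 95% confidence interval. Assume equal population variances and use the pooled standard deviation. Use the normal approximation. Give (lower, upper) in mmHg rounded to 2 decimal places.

(4.59, 15.41)

s_p = √[((n₁−1)s₁² + (n₂−1)s₂²)/(n₁+n₂−2)] = √[(117·15.2² + 39·14.7²)/156] = 15.0766.
SE = 15.0766·√(1/118 + 1/40) = 2.7584.
With z* = 1.960, margin = 1.960 × 2.7584 = 5.4065.
x̄₁ − x̄₂ = 127.3 − 117.3 = 10.0000; interval 10.0000 ± 5.4065 = (4.59, 15.41).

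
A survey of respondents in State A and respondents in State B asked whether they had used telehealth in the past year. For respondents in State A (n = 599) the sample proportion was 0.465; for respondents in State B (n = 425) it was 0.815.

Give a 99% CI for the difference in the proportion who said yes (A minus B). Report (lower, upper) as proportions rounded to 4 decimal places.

The two standard errors are √(0.4650×0.5350/599) = 0.02038 and √(0.8150×0.1850/425) = 0.01884.
Because the samples are independent, SE_diff = √(0.02038² + 0.01884²) = 0.02775.
Using z* = 2.576 for 99%, ME = 2.576 × 0.02775 = 0.07148.
p̂₁ − p̂₂ = -0.3500; interval -0.3500 ± 0.07148 gives (-0.4215, -0.2785).

(-0.4215, -0.2785)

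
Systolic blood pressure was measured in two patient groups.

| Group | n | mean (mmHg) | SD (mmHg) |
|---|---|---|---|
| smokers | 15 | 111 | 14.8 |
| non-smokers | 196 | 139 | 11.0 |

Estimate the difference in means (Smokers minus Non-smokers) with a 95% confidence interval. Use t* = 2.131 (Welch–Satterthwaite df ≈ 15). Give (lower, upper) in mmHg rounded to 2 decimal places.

Per-group SEs: s₁/√n₁ = 14.8/√15 = 3.8213, s₂/√n₂ = 11.0/√196 = 0.7857.
Unpooled SE of the difference: √(14.60233369 + 0.61732449) = 3.9012.
Margin of error = t* · SE = 2.131 × 3.9012 = 8.3135.
x̄₁ − x̄₂ = 111 − 139 = -28.0000.
CI: -28.0000 ± 8.3135 = (-36.31, -19.69).

(-36.31, -19.69)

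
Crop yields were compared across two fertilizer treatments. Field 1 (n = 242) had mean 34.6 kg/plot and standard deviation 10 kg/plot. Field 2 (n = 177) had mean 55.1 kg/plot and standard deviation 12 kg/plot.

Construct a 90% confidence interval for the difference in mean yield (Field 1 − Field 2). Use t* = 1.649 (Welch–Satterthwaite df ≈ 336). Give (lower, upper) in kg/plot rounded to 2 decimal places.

SE₁ = s₁/√n₁ = 10/√242 = 0.6428; SE₂ = 12/√177 = 0.9020.
Independent samples, unequal variances: SE_diff = √(SE₁² + SE₂²) = √(0.41319184 + 0.813604) = 1.1076.
t* = 1.649, so margin of error = 1.649 × 1.1076 = 1.8264.
Difference in means = 34.6 − 55.1 = -20.5000.
-20.5000 ± 1.8264 → (-22.33, -18.67).

(-22.33, -18.67)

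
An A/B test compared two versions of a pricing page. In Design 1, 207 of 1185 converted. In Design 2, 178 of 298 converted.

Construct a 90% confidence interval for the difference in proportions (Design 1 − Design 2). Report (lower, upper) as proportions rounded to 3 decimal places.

(-0.473, -0.372)

p̂₁ = 207/1185 = 0.1747 and p̂₂ = 178/298 = 0.5973.
SE₁ = √(p̂₁(1−p̂₁)/n₁) = √(0.1747·0.8253/1185) = 0.01103; SE₂ = √(0.5973·0.4027/298) = 0.02841.
Independent samples: SE of the difference = √(SE₁² + SE₂²) = √(0.0001216609 + 0.0008071281) = 0.03048.
z* for 90% confidence is 1.645, so the margin of error is 1.645 × 0.03048 = 0.05014.
Point estimate p̂₁ − p̂₂ = 0.1747 − 0.5973 = -0.4226.
-0.4226 ± 0.05014 → (-0.473, -0.372).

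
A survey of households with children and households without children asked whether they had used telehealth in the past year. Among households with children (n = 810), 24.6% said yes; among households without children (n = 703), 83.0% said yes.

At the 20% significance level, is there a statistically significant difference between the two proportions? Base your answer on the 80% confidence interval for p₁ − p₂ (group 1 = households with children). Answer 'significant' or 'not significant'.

The two standard errors are √(0.2460×0.7540/810) = 0.01513 and √(0.8300×0.1700/703) = 0.01417.
Because the samples are independent, SE_diff = √(0.01513² + 0.01417²) = 0.02073.
Using z* = 1.282 for 80%, ME = 1.282 × 0.02073 = 0.02658.
p̂₁ − p̂₂ = -0.5840; interval -0.5840 ± 0.02658 gives (-0.61058, -0.55742).
The interval (-0.61058, -0.55742) does not contain 0, so the difference is significant.

significant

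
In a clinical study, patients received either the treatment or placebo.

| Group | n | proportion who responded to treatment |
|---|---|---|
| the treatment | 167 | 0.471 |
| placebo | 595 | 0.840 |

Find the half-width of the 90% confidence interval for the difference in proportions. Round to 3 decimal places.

Each SE is √(p̂(1−p̂)/n): √(0.4710·0.5290/167) = 0.03863 and √(0.8400·0.1600/595) = 0.01503.
SE(p̂₁ − p̂₂) = √(SE₁² + SE₂²) = √(0.0014922769 + 0.0002259009) = 0.04145, since the two samples are independent.
At 90% confidence z* = 1.645; margin = 1.645 × 0.04145 = 0.06819.

0.068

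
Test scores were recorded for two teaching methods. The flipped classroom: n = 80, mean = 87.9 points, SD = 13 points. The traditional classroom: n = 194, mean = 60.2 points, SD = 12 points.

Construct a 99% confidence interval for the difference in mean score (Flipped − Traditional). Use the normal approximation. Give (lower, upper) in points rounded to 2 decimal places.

(23.35, 32.05)

Per-group SEs: s₁/√n₁ = 13/√80 = 1.4534, s₂/√n₂ = 12/√194 = 0.8615.
Unpooled SE of the difference: √(2.11237156 + 0.74218225) = 1.6895.
Margin of error = z* · SE = 2.576 × 1.6895 = 4.3522.
x̄₁ − x̄₂ = 87.9 − 60.2 = 27.7000.
CI: 27.7000 ± 4.3522 = (23.35, 32.05).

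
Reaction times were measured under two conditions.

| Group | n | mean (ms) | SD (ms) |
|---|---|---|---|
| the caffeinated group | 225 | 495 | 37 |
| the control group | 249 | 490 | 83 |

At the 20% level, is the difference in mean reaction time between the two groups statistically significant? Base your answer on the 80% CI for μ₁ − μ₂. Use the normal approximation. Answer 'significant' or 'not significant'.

not significant

SE₁ = s₁/√n₁ = 37/√225 = 2.4667; SE₂ = 83/√249 = 5.2599.
Independent samples, unequal variances: SE_diff = √(SE₁² + SE₂²) = √(6.08460889 + 27.66654801) = 5.8096.
z* = 1.282, so margin of error = 1.282 × 5.8096 = 7.4479.
Difference in means = 495 − 490 = 5.0000.
5.0000 ± 7.4479 → (-2.4479, 12.4479).
The interval (-2.4479, 12.4479) contains 0, so the difference is not significant.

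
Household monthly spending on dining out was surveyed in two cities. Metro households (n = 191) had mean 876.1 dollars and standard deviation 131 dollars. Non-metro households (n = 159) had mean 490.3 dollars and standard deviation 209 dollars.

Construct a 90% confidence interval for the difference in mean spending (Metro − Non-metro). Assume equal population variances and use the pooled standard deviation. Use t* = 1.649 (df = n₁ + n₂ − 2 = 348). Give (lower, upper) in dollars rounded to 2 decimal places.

Pooled variance s_p² = [190·131² + 158·209²] / (191+159−2) = 29201.6897, so s_p = 170.8850.
SE_diff = s_p·√(1/n₁ + 1/n₂) = 170.8850·√(1/191 + 1/159) = 18.3452.
t* = 1.649; margin = 1.649 × 18.3452 = 30.2512.
Difference = 876.1 − 490.3 = 385.8000.
385.8000 ± 30.2512 → (355.55, 416.05).

(355.55, 416.05)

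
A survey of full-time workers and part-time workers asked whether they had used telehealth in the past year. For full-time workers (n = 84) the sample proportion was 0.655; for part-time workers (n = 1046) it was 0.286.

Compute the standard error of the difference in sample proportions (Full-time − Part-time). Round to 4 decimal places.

0.0537

The two standard errors are √(0.6550×0.3450/84) = 0.05187 and √(0.2860×0.7140/1046) = 0.01397.
Because the samples are independent, SE_diff = √(0.05187² + 0.01397²) = 0.05372.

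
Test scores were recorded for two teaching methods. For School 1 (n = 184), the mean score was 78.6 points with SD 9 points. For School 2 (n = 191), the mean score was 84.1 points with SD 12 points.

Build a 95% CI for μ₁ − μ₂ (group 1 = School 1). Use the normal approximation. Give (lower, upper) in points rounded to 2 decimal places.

(-7.64, -3.36)

SE₁ = s₁/√n₁ = 9/√184 = 0.6635; SE₂ = 12/√191 = 0.8683.
Independent samples, unequal variances: SE_diff = √(SE₁² + SE₂²) = √(0.44023225 + 0.75394489) = 1.0928.
z* = 1.960, so margin of error = 1.960 × 1.0928 = 2.1419.
Difference in means = 78.6 − 84.1 = -5.5000.
-5.5000 ± 2.1419 → (-7.64, -3.36).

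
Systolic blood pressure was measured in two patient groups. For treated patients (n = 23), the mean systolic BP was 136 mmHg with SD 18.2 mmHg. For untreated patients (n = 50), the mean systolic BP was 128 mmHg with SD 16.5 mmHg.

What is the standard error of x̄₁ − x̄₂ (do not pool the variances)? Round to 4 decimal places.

4.4550

Standard errors of each mean: 18.2/√23 = 3.7950 and 16.5/√50 = 2.3335.
SE(x̄₁ − x̄₂) = √(3.7950² + 2.3335²) = 4.4550 for independent samples with unequal variances.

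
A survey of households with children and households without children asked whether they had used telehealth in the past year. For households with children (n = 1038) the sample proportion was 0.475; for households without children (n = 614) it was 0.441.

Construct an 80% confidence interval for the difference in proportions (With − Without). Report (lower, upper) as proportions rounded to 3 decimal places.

The two standard errors are √(0.4750×0.5250/1038) = 0.01550 and √(0.4410×0.5590/614) = 0.02004.
Because the samples are independent, SE_diff = √(0.01550² + 0.02004²) = 0.02533.
Using z* = 1.282 for 80%, ME = 1.282 × 0.02533 = 0.03247.
p̂₁ − p̂₂ = 0.0340; interval 0.0340 ± 0.03247 gives (0.002, 0.066).

(0.002, 0.066)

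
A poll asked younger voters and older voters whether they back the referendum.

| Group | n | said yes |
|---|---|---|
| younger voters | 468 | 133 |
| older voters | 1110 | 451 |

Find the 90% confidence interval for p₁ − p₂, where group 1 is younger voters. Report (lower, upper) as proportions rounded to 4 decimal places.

First, p̂₁ = 133/468 = 0.2842; p̂₂ = 451/1110 = 0.4063.
The two standard errors are √(0.2842×0.7158/468) = 0.02085 and √(0.4063×0.5937/1110) = 0.01474.
Because the samples are independent, SE_diff = √(0.02085² + 0.01474²) = 0.02553.
Using z* = 1.645 for 90%, ME = 1.645 × 0.02553 = 0.04200.
p̂₁ − p̂₂ = -0.1221; interval -0.1221 ± 0.04200 gives (-0.1641, -0.0801).

(-0.1641, -0.0801)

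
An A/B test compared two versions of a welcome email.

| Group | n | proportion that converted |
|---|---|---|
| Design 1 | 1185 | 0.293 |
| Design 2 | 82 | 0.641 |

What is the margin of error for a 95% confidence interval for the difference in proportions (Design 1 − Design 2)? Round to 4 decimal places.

Each SE is √(p̂(1−p̂)/n): √(0.2930·0.7070/1185) = 0.01322 and √(0.6410·0.3590/82) = 0.05297.
SE(p̂₁ − p̂₂) = √(SE₁² + SE₂²) = √(0.0001747684 + 0.0028058209) = 0.05459, since the two samples are independent.
At 95% confidence z* = 1.960; margin = 1.960 × 0.05459 = 0.10700.

0.1070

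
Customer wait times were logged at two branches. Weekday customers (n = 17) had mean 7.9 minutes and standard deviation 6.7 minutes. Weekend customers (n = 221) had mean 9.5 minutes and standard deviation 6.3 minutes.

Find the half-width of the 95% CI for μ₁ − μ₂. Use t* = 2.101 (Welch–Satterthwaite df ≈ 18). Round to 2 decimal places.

3.53

Standard errors of each mean: 6.7/√17 = 1.6250 and 6.3/√221 = 0.4238.
SE(x̄₁ − x̄₂) = √(1.6250² + 0.4238²) = 1.6794 for independent samples with unequal variances.
With t* = 2.101, the margin is 2.101 × 1.6794 = 3.5284.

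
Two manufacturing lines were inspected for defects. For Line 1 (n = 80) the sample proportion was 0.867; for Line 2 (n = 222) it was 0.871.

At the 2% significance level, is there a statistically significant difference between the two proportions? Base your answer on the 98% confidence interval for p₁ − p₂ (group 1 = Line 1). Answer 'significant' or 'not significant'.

not significant

The two standard errors are √(0.8670×0.1330/80) = 0.03797 and √(0.8710×0.1290/222) = 0.02250.
Because the samples are independent, SE_diff = √(0.03797² + 0.02250²) = 0.04414.
Using z* = 2.326 for 98%, ME = 2.326 × 0.04414 = 0.10267.
p̂₁ − p̂₂ = -0.0040; interval -0.0040 ± 0.10267 gives (-0.10667, 0.09867).
The interval (-0.10667, 0.09867) contains 0, so the difference is not significant.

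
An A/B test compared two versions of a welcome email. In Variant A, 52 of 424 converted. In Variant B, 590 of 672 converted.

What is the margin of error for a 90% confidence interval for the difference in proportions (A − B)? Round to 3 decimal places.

First, p̂₁ = 52/424 = 0.1226; p̂₂ = 590/672 = 0.8780.
The two standard errors are √(0.1226×0.8774/424) = 0.01593 and √(0.8780×0.1220/672) = 0.01263.
Because the samples are independent, SE_diff = √(0.01593² + 0.01263²) = 0.02033.
Using z* = 1.645 for 90%, ME = 1.645 × 0.02033 = 0.03344.

0.033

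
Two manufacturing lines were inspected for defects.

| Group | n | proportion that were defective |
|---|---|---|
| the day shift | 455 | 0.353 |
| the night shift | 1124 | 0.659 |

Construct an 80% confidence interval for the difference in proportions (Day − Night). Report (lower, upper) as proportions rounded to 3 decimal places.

Each SE is √(p̂(1−p̂)/n): √(0.3530·0.6470/455) = 0.02240 and √(0.6590·0.3410/1124) = 0.01414.
SE(p̂₁ − p̂₂) = √(SE₁² + SE₂²) = √(0.00050176 + 0.0001999396) = 0.02649, since the two samples are independent.
At 80% confidence z* = 1.282; margin = 1.282 × 0.02649 = 0.03396.
The difference is 0.3530 − 0.6590 = -0.3060, so the interval is -0.3060 ± 0.03396 = (-0.340, -0.272).

(-0.340, -0.272)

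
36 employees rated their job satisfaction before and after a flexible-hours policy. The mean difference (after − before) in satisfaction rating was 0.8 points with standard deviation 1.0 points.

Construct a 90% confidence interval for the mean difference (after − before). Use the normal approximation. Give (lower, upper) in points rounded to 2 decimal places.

Paired design: SE = s_d/√n = 1.0/√36 = 0.1667.
z* = 1.645; margin of error = 1.645 × 0.1667 = 0.2742.
0.8 ± 0.2742 → (0.53, 1.07).

(0.53, 1.07)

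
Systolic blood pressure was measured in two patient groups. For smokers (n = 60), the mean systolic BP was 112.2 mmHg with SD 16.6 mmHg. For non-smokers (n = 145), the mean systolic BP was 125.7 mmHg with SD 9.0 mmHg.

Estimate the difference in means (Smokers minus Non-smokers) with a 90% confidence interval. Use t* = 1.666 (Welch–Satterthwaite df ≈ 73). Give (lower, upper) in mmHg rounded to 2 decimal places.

SE₁ = s₁/√n₁ = 16.6/√60 = 2.1431; SE₂ = 9.0/√145 = 0.7474.
Independent samples, unequal variances: SE_diff = √(SE₁² + SE₂²) = √(4.59287761 + 0.55860676) = 2.2697.
t* = 1.666, so margin of error = 1.666 × 2.2697 = 3.7813.
Difference in means = 112.2 − 125.7 = -13.5000.
-13.5000 ± 3.7813 → (-17.28, -9.72).

(-17.28, -9.72)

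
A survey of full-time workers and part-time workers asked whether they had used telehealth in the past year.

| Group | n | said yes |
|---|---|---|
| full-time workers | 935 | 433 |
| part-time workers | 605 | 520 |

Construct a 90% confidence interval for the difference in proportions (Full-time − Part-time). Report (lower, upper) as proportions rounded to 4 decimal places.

First, p̂₁ = 433/935 = 0.4631; p̂₂ = 520/605 = 0.8595.
The two standard errors are √(0.4631×0.5369/935) = 0.01631 and √(0.8595×0.1405/605) = 0.01413.
Because the samples are independent, SE_diff = √(0.01631² + 0.01413²) = 0.02158.
Using z* = 1.645 for 90%, ME = 1.645 × 0.02158 = 0.03550.
p̂₁ − p̂₂ = -0.3964; interval -0.3964 ± 0.03550 gives (-0.4319, -0.3609).

(-0.4319, -0.3609)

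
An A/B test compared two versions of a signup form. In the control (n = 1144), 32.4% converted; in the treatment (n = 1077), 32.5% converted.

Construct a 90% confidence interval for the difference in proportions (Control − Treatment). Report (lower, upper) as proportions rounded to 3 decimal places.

Each SE is √(p̂(1−p̂)/n): √(0.3240·0.6760/1144) = 0.01384 and √(0.3250·0.6750/1077) = 0.01427.
SE(p̂₁ − p̂₂) = √(SE₁² + SE₂²) = √(0.0001915456 + 0.0002036329) = 0.01988, since the two samples are independent.
At 90% confidence z* = 1.645; margin = 1.645 × 0.01988 = 0.03270.
The difference is 0.3240 − 0.3250 = -0.0010, so the interval is -0.0010 ± 0.03270 = (-0.034, 0.032).

(-0.034, 0.032)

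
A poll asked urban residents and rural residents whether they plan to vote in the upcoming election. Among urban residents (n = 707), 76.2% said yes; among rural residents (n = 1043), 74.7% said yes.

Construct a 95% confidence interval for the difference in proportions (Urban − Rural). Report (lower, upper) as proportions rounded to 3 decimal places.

(-0.026, 0.056)

The two standard errors are √(0.7620×0.2380/707) = 0.01602 and √(0.7470×0.2530/1043) = 0.01346.
Because the samples are independent, SE_diff = √(0.01602² + 0.01346²) = 0.02092.
Using z* = 1.960 for 95%, ME = 1.960 × 0.02092 = 0.04100.
p̂₁ − p̂₂ = 0.0150; interval 0.0150 ± 0.04100 gives (-0.026, 0.056).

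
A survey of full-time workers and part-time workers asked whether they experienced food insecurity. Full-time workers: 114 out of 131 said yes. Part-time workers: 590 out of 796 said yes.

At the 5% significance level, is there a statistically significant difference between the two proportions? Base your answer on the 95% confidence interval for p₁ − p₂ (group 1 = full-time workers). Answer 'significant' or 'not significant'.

significant

p̂₁ = 114/131 = 0.8702 and p̂₂ = 590/796 = 0.7412.
SE₁ = √(p̂₁(1−p̂₁)/n₁) = √(0.8702·0.1298/131) = 0.02936; SE₂ = √(0.7412·0.2588/796) = 0.01552.
Independent samples: SE of the difference = √(SE₁² + SE₂²) = √(0.0008620096 + 0.0002408704) = 0.03321.
z* for 95% confidence is 1.960, so the margin of error is 1.960 × 0.03321 = 0.06509.
Point estimate p̂₁ − p̂₂ = 0.8702 − 0.7412 = 0.1290.
0.1290 ± 0.06509 → (0.06391, 0.19409).
The interval (0.06391, 0.19409) does not contain 0, so the difference is significant.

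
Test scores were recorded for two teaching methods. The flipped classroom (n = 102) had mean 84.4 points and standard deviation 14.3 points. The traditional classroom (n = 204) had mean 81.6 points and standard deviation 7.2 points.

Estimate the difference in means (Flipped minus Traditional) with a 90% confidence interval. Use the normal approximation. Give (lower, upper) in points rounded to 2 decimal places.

SE₁ = s₁/√n₁ = 14.3/√102 = 1.4159; SE₂ = 7.2/√204 = 0.5041.
Independent samples, unequal variances: SE_diff = √(SE₁² + SE₂²) = √(2.00477281 + 0.25411681) = 1.5030.
z* = 1.645, so margin of error = 1.645 × 1.5030 = 2.4724.
Difference in means = 84.4 − 81.6 = 2.8000.
2.8000 ± 2.4724 → (0.33, 5.27).

(0.33, 5.27)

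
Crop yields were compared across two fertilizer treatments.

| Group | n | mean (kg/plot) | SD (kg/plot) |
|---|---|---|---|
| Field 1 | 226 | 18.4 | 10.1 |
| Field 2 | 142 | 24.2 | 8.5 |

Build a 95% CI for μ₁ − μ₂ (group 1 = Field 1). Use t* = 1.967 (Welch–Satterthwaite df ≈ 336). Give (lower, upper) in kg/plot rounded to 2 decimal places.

(-7.73, -3.87)

SE₁ = s₁/√n₁ = 10.1/√226 = 0.6718; SE₂ = 8.5/√142 = 0.7133.
Independent samples, unequal variances: SE_diff = √(SE₁² + SE₂²) = √(0.45131524 + 0.50879689) = 0.9799.
t* = 1.967, so margin of error = 1.967 × 0.9799 = 1.9275.
Difference in means = 18.4 − 24.2 = -5.8000.
-5.8000 ± 1.9275 → (-7.73, -3.87).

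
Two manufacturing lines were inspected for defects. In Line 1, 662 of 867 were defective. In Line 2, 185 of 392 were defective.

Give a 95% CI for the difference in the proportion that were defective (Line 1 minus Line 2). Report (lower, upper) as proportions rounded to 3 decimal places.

First, p̂₁ = 662/867 = 0.7636; p̂₂ = 185/392 = 0.4719.
The two standard errors are √(0.7636×0.2364/867) = 0.01443 and √(0.4719×0.5281/392) = 0.02521.
Because the samples are independent, SE_diff = √(0.01443² + 0.02521²) = 0.02905.
Using z* = 1.960 for 95%, ME = 1.960 × 0.02905 = 0.05694.
p̂₁ − p̂₂ = 0.2917; interval 0.2917 ± 0.05694 gives (0.235, 0.349).

(0.235, 0.349)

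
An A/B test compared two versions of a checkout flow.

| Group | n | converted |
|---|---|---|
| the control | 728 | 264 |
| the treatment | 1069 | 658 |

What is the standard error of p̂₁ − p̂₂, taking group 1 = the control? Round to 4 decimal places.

0.0232

Sample proportions: 264/728 = 0.3626, 658/1069 = 0.6155.
Each SE is √(p̂(1−p̂)/n): √(0.3626·0.6374/728) = 0.01782 and √(0.6155·0.3845/1069) = 0.01488.
SE(p̂₁ − p̂₂) = √(SE₁² + SE₂²) = √(0.0003175524 + 0.0002214144) = 0.02322, since the two samples are independent.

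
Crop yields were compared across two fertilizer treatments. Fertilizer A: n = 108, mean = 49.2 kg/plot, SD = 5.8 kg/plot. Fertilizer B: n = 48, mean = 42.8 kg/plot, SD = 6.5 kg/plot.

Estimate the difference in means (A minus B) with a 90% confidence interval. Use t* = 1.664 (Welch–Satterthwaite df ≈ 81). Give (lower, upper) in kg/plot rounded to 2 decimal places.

(4.58, 8.22)

Standard errors of each mean: 5.8/√108 = 0.5581 and 6.5/√48 = 0.9382.
SE(x̄₁ − x̄₂) = √(0.5581² + 0.9382²) = 1.0916 for independent samples with unequal variances.
With t* = 1.664, the margin is 1.664 × 1.0916 = 1.8164.
x̄₁ − x̄₂ = 49.2 − 42.8 = 6.4000; the interval is 6.4000 ± 1.8164 = (4.58, 8.22).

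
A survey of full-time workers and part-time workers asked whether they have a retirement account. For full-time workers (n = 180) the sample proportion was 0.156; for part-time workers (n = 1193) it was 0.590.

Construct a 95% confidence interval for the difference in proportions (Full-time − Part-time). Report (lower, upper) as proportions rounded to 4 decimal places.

(-0.4939, -0.3741)

SE₁ = √(p̂₁(1−p̂₁)/n₁) = √(0.1560·0.8440/180) = 0.02705; SE₂ = √(0.5900·0.4100/1193) = 0.01424.
Independent samples: SE of the difference = √(SE₁² + SE₂²) = √(0.0007317025 + 0.0002027776) = 0.03057.
z* for 95% confidence is 1.960, so the margin of error is 1.960 × 0.03057 = 0.05992.
Point estimate p̂₁ − p̂₂ = 0.1560 − 0.5900 = -0.4340.
-0.4340 ± 0.05992 → (-0.4939, -0.3741).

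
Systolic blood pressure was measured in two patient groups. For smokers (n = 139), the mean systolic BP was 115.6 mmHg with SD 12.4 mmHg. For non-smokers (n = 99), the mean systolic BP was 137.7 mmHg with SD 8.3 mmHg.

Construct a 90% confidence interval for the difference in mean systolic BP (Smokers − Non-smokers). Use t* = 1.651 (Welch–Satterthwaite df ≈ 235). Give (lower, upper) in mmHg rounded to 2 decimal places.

(-24.32, -19.88)

Standard errors of each mean: 12.4/√139 = 1.0518 and 8.3/√99 = 0.8342.
SE(x̄₁ − x̄₂) = √(1.0518² + 0.8342²) = 1.3425 for independent samples with unequal variances.
With t* = 1.651, the margin is 1.651 × 1.3425 = 2.2165.
x̄₁ − x̄₂ = 115.6 − 137.7 = -22.1000; the interval is -22.1000 ± 2.2165 = (-24.32, -19.88).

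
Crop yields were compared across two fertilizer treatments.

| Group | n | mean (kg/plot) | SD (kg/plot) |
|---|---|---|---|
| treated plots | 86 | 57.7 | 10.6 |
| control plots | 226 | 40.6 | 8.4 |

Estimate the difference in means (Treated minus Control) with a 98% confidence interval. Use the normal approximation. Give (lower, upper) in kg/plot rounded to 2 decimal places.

Per-group SEs: s₁/√n₁ = 10.6/√86 = 1.1430, s₂/√n₂ = 8.4/√226 = 0.5588.
Unpooled SE of the difference: √(1.306449 + 0.31225744) = 1.2723.
Margin of error = z* · SE = 2.326 × 1.2723 = 2.9594.
x̄₁ − x̄₂ = 57.7 − 40.6 = 17.1000.
CI: 17.1000 ± 2.9594 = (14.14, 20.06).

(14.14, 20.06)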